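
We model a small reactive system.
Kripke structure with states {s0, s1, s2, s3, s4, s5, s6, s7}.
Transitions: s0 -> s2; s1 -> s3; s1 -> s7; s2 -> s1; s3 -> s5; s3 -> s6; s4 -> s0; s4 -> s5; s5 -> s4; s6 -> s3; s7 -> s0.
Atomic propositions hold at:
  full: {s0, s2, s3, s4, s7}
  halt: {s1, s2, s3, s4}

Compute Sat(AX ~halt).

Sat(~halt) = {s0, s5, s6, s7}
Sat(AX ~halt) = {s : every successor in {s0, s5, s6, s7}} = {s3, s4, s7}

{s3, s4, s7}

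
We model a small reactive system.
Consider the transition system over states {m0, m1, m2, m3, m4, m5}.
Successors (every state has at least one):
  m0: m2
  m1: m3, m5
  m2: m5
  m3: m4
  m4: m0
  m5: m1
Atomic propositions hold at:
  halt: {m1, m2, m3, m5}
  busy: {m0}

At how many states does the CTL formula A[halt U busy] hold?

1

A[halt U busy]: least fixpoint, start Z0 = Sat(busy) = {m0}, add states in Sat(halt) with every successor in Z. Already a fixed point.
Sat(A[halt U busy]) = {m0}
|Sat(A[halt U busy])| = |{m0}| = 1.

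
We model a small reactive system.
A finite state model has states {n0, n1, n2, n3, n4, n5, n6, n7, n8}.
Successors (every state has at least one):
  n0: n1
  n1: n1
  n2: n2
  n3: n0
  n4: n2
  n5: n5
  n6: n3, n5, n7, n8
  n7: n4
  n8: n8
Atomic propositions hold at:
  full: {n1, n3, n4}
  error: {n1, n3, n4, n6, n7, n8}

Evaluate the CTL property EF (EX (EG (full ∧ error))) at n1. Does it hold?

Yes

Sat(full ∧ error) = {n1, n3, n4}
EG (full ∧ error): greatest fixpoint, start Z0 = {n1, n3, n4}, keep only states in Sat with some successor in Z. Z1 = {n1}; fixed.
Sat(EG (full ∧ error)) = {n1}
Sat(EX (EG (full ∧ error))) = {s : some successor in {n1}} = {n0, n1}
EF (EX (EG (full ∧ error))): least fixpoint, start Z0 = {n0, n1}, add states with some successor in Z. Z1 = {n0, n1, n3}; Z2 = {n0, n1, n3, n6}; fixed.
Sat(EF (EX (EG (full ∧ error)))) = {n0, n1, n3, n6}
n1 ∈ Sat(EF (EX (EG (full ∧ error)))) = {n0, n1, n3, n6}, so the formula holds at n1.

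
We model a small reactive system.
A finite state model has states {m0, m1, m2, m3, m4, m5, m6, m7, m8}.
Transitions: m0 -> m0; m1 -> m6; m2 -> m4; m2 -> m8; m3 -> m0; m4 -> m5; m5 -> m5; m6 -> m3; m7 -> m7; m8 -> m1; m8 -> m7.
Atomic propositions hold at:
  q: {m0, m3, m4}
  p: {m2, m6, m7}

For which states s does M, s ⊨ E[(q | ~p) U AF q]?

{m0, m1, m3, m4, m6, m8}

Sat(~p) = {m0, m1, m3, m4, m5, m8}
Sat(q | ~p) = {m0, m1, m3, m4, m5, m8}
AF q: least fixpoint, start Z0 = {m0, m3, m4}, add states with every successor in Z. Z1 = {m0, m3, m4, m6}; Z2 = {m0, m1, m3, m4, m6}; fixed.
Sat(AF q) = {m0, m1, m3, m4, m6}
E[(q | ~p) U AF q]: least fixpoint, start Z0 = Sat(AF q) = {m0, m1, m3, m4, m6}, add states in Sat(q | ~p) with some successor in Z. Z1 = {m0, m1, m3, m4, m6, m8}; fixed.
Sat(E[(q | ~p) U AF q]) = {m0, m1, m3, m4, m6, m8}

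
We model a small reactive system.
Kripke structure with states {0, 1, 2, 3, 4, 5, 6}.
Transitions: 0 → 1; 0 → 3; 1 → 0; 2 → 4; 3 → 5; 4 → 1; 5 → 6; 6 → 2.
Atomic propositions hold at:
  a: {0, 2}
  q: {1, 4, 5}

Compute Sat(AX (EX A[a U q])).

{1, 2, 5, 6}

A[a U q]: least fixpoint, start Z0 = Sat(q) = {1, 4, 5}, add states in Sat(a) with every successor in Z. Z1 = {1, 2, 4, 5}; fixed.
Sat(A[a U q]) = {1, 2, 4, 5}
Sat(EX A[a U q]) = {s : some successor in {1, 2, 4, 5}} = {0, 2, 3, 4, 6}
Sat(AX (EX A[a U q])) = {s : every successor in {0, 2, 3, 4, 6}} = {1, 2, 5, 6}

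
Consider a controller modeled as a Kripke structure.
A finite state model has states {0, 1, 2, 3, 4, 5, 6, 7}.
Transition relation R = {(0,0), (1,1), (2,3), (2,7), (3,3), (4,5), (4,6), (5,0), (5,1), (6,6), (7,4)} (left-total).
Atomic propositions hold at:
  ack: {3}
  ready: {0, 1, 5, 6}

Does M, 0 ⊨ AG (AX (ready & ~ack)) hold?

Yes

Sat(~ack) = {0, 1, 2, 4, 5, 6, 7}
Sat(ready & ~ack) = {0, 1, 5, 6}
Sat(AX (ready & ~ack)) = {s : every successor in {0, 1, 5, 6}} = {0, 1, 4, 5, 6}
AG (AX (ready & ~ack)): greatest fixpoint, start Z0 = {0, 1, 4, 5, 6}, keep only states in Sat with every successor in Z. Already a fixed point.
Sat(AG (AX (ready & ~ack))) = {0, 1, 4, 5, 6}
0 ∈ Sat(AG (AX (ready & ~ack))) = {0, 1, 4, 5, 6}, so the formula holds at 0.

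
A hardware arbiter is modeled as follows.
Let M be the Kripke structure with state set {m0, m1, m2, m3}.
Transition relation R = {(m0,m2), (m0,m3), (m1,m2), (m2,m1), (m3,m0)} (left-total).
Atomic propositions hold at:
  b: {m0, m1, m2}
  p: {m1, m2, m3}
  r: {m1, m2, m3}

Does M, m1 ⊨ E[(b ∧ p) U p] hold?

Sat(b ∧ p) = {m1, m2}
E[(b ∧ p) U p]: least fixpoint, start Z0 = Sat(p) = {m1, m2, m3}, add states in Sat(b ∧ p) with some successor in Z. Already a fixed point.
Sat(E[(b ∧ p) U p]) = {m1, m2, m3}
m1 ∈ Sat(E[(b ∧ p) U p]) = {m1, m2, m3}, so the formula holds at m1.

Yes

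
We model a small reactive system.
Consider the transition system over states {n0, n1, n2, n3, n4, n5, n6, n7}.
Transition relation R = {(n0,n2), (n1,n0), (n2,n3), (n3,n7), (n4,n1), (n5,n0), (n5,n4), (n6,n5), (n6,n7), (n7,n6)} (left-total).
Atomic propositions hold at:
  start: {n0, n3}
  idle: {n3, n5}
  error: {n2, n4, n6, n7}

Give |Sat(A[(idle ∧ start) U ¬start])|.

Sat(idle ∧ start) = {n3}
Sat(¬start) = {n1, n2, n4, n5, n6, n7}
A[(idle ∧ start) U ¬start]: least fixpoint, start Z0 = Sat(¬start) = {n1, n2, n4, n5, n6, n7}, add states in Sat(idle ∧ start) with every successor in Z. Z1 = {n1, n2, n3, n4, n5, n6, n7}; fixed.
Sat(A[(idle ∧ start) U ¬start]) = {n1, n2, n3, n4, n5, n6, n7}
|Sat(A[(idle ∧ start) U ¬start])| = |{n1, n2, n3, n4, n5, n6, n7}| = 7.

7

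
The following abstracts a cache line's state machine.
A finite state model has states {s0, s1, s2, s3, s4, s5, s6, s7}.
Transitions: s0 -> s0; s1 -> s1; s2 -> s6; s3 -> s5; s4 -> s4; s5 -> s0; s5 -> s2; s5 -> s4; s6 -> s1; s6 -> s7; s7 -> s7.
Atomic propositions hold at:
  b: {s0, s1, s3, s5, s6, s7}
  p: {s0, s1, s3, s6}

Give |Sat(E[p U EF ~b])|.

4

Sat(~b) = {s2, s4}
EF ~b: least fixpoint, start Z0 = {s2, s4}, add states with some successor in Z. Z1 = {s2, s4, s5}; Z2 = {s2, s3, s4, s5}; fixed.
Sat(EF ~b) = {s2, s3, s4, s5}
E[p U EF ~b]: least fixpoint, start Z0 = Sat(EF ~b) = {s2, s3, s4, s5}, add states in Sat(p) with some successor in Z. Already a fixed point.
Sat(E[p U EF ~b]) = {s2, s3, s4, s5}
|Sat(E[p U EF ~b])| = |{s2, s3, s4, s5}| = 4.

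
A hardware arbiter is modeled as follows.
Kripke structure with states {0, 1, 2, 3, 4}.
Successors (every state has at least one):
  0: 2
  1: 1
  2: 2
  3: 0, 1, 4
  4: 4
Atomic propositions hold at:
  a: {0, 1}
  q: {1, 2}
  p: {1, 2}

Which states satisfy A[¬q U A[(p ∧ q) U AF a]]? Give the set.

Sat(¬q) = {0, 3, 4}
Sat(p ∧ q) = {1, 2}
AF a: least fixpoint, start Z0 = {0, 1}, add states with every successor in Z. Already a fixed point.
Sat(AF a) = {0, 1}
A[(p ∧ q) U AF a]: least fixpoint, start Z0 = Sat(AF a) = {0, 1}, add states in Sat(p ∧ q) with every successor in Z. Already a fixed point.
Sat(A[(p ∧ q) U AF a]) = {0, 1}
A[¬q U A[(p ∧ q) U AF a]]: least fixpoint, start Z0 = Sat(A[(p ∧ q) U AF a]) = {0, 1}, add states in Sat(¬q) with every successor in Z. Already a fixed point.
Sat(A[¬q U A[(p ∧ q) U AF a]]) = {0, 1}

{0, 1}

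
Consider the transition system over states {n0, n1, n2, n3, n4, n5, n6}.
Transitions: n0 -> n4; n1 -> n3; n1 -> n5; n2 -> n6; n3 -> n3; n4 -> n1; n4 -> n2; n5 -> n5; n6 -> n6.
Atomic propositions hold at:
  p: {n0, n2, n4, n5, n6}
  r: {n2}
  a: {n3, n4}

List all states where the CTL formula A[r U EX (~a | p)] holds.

{n0, n1, n2, n4, n5, n6}

Sat(~a) = {n0, n1, n2, n5, n6}
Sat(~a | p) = {n0, n1, n2, n4, n5, n6}
Sat(EX (~a | p)) = {s : some successor in {n0, n1, n2, n4, n5, n6}} = {n0, n1, n2, n4, n5, n6}
A[r U EX (~a | p)]: least fixpoint, start Z0 = Sat(EX (~a | p)) = {n0, n1, n2, n4, n5, n6}, add states in Sat(r) with every successor in Z. Already a fixed point.
Sat(A[r U EX (~a | p)]) = {n0, n1, n2, n4, n5, n6}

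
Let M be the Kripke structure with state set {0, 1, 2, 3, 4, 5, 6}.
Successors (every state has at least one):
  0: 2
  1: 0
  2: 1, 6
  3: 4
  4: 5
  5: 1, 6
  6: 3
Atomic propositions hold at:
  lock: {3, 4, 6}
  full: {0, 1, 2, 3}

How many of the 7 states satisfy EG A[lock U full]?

A[lock U full]: least fixpoint, start Z0 = Sat(full) = {0, 1, 2, 3}, add states in Sat(lock) with every successor in Z. Z1 = {0, 1, 2, 3, 6}; fixed.
Sat(A[lock U full]) = {0, 1, 2, 3, 6}
EG A[lock U full]: greatest fixpoint, start Z0 = {0, 1, 2, 3, 6}, keep only states in Sat with some successor in Z. Z1 = {0, 1, 2, 6}; Z2 = {0, 1, 2}; fixed.
Sat(EG A[lock U full]) = {0, 1, 2}
|Sat(EG A[lock U full])| = |{0, 1, 2}| = 3.

3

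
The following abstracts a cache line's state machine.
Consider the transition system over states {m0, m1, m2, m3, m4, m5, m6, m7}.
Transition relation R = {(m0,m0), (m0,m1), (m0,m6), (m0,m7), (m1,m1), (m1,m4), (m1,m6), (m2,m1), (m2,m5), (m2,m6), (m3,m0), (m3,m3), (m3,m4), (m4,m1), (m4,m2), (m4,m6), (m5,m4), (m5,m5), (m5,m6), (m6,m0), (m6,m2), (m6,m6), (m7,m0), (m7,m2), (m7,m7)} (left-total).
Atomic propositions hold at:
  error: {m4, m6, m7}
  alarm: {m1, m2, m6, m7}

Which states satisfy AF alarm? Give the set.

AF alarm: least fixpoint, start Z0 = {m1, m2, m6, m7}, add states with every successor in Z. Z1 = {m1, m2, m4, m6, m7}; fixed.
Sat(AF alarm) = {m1, m2, m4, m6, m7}

{m1, m2, m4, m6, m7}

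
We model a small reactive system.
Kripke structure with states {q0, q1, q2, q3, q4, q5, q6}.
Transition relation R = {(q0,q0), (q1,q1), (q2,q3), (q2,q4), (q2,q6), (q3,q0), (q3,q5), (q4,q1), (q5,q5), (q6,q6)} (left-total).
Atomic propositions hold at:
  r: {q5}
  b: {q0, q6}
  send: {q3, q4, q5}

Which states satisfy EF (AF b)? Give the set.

AF b: least fixpoint, start Z0 = {q0, q6}, add states with every successor in Z. Already a fixed point.
Sat(AF b) = {q0, q6}
EF (AF b): least fixpoint, start Z0 = {q0, q6}, add states with some successor in Z. Z1 = {q0, q2, q3, q6}; fixed.
Sat(EF (AF b)) = {q0, q2, q3, q6}

{q0, q2, q3, q6}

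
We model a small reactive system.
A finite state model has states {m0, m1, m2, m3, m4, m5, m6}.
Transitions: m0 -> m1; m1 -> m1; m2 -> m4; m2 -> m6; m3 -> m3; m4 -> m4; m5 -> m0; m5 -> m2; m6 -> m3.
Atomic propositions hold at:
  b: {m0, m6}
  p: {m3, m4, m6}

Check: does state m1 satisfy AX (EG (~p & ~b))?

Sat(~p) = {m0, m1, m2, m5}
Sat(~b) = {m1, m2, m3, m4, m5}
Sat(~p & ~b) = {m1, m2, m5}
EG (~p & ~b): greatest fixpoint, start Z0 = {m1, m2, m5}, keep only states in Sat with some successor in Z. Z1 = {m1, m5}; Z2 = {m1}; fixed.
Sat(EG (~p & ~b)) = {m1}
Sat(AX (EG (~p & ~b))) = {s : every successor in {m1}} = {m0, m1}
m1 ∈ Sat(AX (EG (~p & ~b))) = {m0, m1}, so the formula holds at m1.

Yes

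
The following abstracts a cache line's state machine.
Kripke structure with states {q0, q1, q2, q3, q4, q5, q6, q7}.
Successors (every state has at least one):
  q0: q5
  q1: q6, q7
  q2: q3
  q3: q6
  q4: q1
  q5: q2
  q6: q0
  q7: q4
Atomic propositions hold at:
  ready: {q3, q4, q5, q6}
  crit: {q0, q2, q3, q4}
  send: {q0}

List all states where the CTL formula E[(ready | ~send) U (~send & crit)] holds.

{q1, q2, q3, q4, q5, q7}

Sat(~send) = {q1, q2, q3, q4, q5, q6, q7}
Sat(ready | ~send) = {q1, q2, q3, q4, q5, q6, q7}
Sat(~send & crit) = {q2, q3, q4}
E[(ready | ~send) U (~send & crit)]: least fixpoint, start Z0 = Sat((~send & crit)) = {q2, q3, q4}, add states in Sat(ready | ~send) with some successor in Z. Z1 = {q2, q3, q4, q5, q7}; Z2 = {q1, q2, q3, q4, q5, q7}; fixed.
Sat(E[(ready | ~send) U (~send & crit)]) = {q1, q2, q3, q4, q5, q7}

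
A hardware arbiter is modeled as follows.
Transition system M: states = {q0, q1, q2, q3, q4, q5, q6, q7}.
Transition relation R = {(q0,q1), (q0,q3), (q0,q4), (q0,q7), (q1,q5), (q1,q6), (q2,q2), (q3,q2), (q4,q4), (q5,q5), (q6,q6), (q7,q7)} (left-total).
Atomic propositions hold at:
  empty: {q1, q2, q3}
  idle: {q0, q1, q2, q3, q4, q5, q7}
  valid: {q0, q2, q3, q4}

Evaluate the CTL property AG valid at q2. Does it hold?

Yes

AG valid: greatest fixpoint, start Z0 = {q0, q2, q3, q4}, keep only states in Sat with every successor in Z. Z1 = {q2, q3, q4}; fixed.
Sat(AG valid) = {q2, q3, q4}
q2 ∈ Sat(AG valid) = {q2, q3, q4}, so the formula holds at q2.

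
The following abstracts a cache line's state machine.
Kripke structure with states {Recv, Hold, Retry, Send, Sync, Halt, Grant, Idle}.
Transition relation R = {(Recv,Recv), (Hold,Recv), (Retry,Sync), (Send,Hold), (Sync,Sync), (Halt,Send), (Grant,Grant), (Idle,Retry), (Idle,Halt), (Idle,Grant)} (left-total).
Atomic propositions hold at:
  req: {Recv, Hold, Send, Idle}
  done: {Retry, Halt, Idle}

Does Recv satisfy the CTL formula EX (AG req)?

AG req: greatest fixpoint, start Z0 = {Recv, Hold, Send, Idle}, keep only states in Sat with every successor in Z. Z1 = {Recv, Hold, Send}; fixed.
Sat(AG req) = {Recv, Hold, Send}
Sat(EX (AG req)) = {s : some successor in {Recv, Hold, Send}} = {Recv, Hold, Send, Halt}
Recv ∈ Sat(EX (AG req)) = {Recv, Hold, Send, Halt}, so the formula holds at Recv.

Yes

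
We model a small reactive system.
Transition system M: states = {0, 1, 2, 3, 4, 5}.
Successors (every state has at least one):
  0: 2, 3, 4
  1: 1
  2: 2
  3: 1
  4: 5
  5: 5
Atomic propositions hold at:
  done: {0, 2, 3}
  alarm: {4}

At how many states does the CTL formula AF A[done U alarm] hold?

1

A[done U alarm]: least fixpoint, start Z0 = Sat(alarm) = {4}, add states in Sat(done) with every successor in Z. Already a fixed point.
Sat(A[done U alarm]) = {4}
AF A[done U alarm]: least fixpoint, start Z0 = {4}, add states with every successor in Z. Already a fixed point.
Sat(AF A[done U alarm]) = {4}
|Sat(AF A[done U alarm])| = |{4}| = 1.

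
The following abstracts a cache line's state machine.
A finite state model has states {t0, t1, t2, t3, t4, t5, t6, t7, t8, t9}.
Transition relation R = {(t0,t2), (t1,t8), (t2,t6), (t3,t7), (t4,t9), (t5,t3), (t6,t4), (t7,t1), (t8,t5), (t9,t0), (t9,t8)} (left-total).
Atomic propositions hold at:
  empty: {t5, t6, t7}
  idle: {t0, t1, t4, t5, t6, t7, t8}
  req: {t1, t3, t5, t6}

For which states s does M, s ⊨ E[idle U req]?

E[idle U req]: least fixpoint, start Z0 = Sat(req) = {t1, t3, t5, t6}, add states in Sat(idle) with some successor in Z. Z1 = {t1, t3, t5, t6, t7, t8}; fixed.
Sat(E[idle U req]) = {t1, t3, t5, t6, t7, t8}

{t1, t3, t5, t6, t7, t8}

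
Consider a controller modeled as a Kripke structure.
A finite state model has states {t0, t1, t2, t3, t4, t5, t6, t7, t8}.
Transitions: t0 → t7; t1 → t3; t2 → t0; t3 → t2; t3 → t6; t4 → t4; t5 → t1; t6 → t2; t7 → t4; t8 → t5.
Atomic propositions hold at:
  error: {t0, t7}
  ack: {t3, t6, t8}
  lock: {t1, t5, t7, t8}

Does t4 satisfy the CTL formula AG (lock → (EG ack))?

EG ack: greatest fixpoint, start Z0 = {t3, t6, t8}, keep only states in Sat with some successor in Z. Z1 = {t3}; Z2 = ∅; fixed.
Sat(EG ack) = ∅
Sat(lock → (EG ack)) = {t0, t2, t3, t4, t6}
AG (lock → (EG ack)): greatest fixpoint, start Z0 = {t0, t2, t3, t4, t6}, keep only states in Sat with every successor in Z. Z1 = {t2, t3, t4, t6}; Z2 = {t3, t4, t6}; Z3 = {t4}; fixed.
Sat(AG (lock → (EG ack))) = {t4}
t4 ∈ Sat(AG (lock → (EG ack))) = {t4}, so the formula holds at t4.

Yes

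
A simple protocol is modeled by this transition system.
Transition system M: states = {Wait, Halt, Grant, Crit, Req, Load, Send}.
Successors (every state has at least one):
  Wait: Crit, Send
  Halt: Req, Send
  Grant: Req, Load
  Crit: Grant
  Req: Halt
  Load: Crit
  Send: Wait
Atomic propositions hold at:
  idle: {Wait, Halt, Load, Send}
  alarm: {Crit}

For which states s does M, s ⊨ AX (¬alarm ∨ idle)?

{Halt, Grant, Crit, Req, Send}

Sat(¬alarm) = {Wait, Halt, Grant, Req, Load, Send}
Sat(¬alarm ∨ idle) = {Wait, Halt, Grant, Req, Load, Send}
Sat(AX (¬alarm ∨ idle)) = {s : every successor in {Wait, Halt, Grant, Req, Load, Send}} = {Halt, Grant, Crit, Req, Send}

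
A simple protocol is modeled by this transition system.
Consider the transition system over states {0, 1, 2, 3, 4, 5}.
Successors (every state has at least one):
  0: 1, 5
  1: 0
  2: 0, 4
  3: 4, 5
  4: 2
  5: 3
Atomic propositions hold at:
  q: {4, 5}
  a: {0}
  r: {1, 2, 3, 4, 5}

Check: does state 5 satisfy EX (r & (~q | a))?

Yes

Sat(~q) = {0, 1, 2, 3}
Sat(~q | a) = {0, 1, 2, 3}
Sat(r & (~q | a)) = {1, 2, 3}
Sat(EX (r & (~q | a))) = {s : some successor in {1, 2, 3}} = {0, 4, 5}
5 ∈ Sat(EX (r & (~q | a))) = {0, 4, 5}, so the formula holds at 5.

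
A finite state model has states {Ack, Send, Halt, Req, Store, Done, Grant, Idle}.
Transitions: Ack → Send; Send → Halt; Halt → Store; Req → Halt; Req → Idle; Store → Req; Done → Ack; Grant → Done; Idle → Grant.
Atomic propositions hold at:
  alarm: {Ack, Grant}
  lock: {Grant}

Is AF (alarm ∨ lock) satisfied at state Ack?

Sat(alarm ∨ lock) = {Ack, Grant}
AF (alarm ∨ lock): least fixpoint, start Z0 = {Ack, Grant}, add states with every successor in Z. Z1 = {Ack, Done, Grant, Idle}; fixed.
Sat(AF (alarm ∨ lock)) = {Ack, Done, Grant, Idle}
Ack ∈ Sat(AF (alarm ∨ lock)) = {Ack, Done, Grant, Idle}, so the formula holds at Ack.

Yes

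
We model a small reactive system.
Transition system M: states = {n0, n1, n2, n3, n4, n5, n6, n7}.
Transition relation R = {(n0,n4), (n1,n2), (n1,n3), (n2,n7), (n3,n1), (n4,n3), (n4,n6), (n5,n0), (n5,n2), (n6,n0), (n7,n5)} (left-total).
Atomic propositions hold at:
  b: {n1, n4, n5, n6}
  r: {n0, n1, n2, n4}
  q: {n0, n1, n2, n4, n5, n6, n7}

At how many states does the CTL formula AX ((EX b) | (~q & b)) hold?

Sat(EX b) = {s : some successor in {n1, n4, n5, n6}} = {n0, n3, n4, n7}
Sat(~q) = {n3}
Sat(~q & b) = ∅
Sat((EX b) | (~q & b)) = {n0, n3, n4, n7}
Sat(AX ((EX b) | (~q & b))) = {s : every successor in {n0, n3, n4, n7}} = {n0, n2, n6}
|Sat(AX ((EX b) | (~q & b)))| = |{n0, n2, n6}| = 3.

3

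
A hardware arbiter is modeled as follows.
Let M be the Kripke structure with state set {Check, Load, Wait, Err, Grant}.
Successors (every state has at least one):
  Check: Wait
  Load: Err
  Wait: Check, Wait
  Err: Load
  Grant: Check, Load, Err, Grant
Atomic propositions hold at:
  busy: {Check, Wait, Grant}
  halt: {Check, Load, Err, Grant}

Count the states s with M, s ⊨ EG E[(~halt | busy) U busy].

3

Sat(~halt) = {Wait}
Sat(~halt | busy) = {Check, Wait, Grant}
E[(~halt | busy) U busy]: least fixpoint, start Z0 = Sat(busy) = {Check, Wait, Grant}, add states in Sat(~halt | busy) with some successor in Z. Already a fixed point.
Sat(E[(~halt | busy) U busy]) = {Check, Wait, Grant}
EG E[(~halt | busy) U busy]: greatest fixpoint, start Z0 = {Check, Wait, Grant}, keep only states in Sat with some successor in Z. Already a fixed point.
Sat(EG E[(~halt | busy) U busy]) = {Check, Wait, Grant}
|Sat(EG E[(~halt | busy) U busy])| = |{Check, Wait, Grant}| = 3.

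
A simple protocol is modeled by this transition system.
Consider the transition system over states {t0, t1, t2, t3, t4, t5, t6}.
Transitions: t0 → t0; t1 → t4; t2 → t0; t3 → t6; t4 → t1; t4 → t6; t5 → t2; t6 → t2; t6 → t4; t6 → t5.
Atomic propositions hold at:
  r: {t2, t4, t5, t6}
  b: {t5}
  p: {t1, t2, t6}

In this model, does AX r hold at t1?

Yes

Sat(AX r) = {s : every successor in {t2, t4, t5, t6}} = {t1, t3, t5, t6}
t1 ∈ Sat(AX r) = {t1, t3, t5, t6}, so the formula holds at t1.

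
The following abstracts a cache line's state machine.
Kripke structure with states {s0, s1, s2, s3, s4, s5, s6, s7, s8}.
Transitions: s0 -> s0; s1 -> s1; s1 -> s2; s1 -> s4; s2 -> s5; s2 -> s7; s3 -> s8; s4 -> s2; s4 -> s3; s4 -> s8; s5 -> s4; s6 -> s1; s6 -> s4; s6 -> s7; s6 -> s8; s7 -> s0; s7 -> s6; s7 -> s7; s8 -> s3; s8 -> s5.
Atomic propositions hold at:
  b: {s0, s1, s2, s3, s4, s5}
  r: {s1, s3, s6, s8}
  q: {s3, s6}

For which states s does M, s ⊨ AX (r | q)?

Sat(r | q) = {s1, s3, s6, s8}
Sat(AX (r | q)) = {s : every successor in {s1, s3, s6, s8}} = {s3}

{s3}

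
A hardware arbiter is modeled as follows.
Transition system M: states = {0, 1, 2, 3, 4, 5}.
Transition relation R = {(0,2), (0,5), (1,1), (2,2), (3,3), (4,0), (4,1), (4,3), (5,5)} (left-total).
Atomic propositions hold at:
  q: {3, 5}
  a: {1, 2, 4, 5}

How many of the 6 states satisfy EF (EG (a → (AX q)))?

4

Sat(AX q) = {s : every successor in {3, 5}} = {3, 5}
Sat(a → (AX q)) = {0, 3, 5}
EG (a → (AX q)): greatest fixpoint, start Z0 = {0, 3, 5}, keep only states in Sat with some successor in Z. Already a fixed point.
Sat(EG (a → (AX q))) = {0, 3, 5}
EF (EG (a → (AX q))): least fixpoint, start Z0 = {0, 3, 5}, add states with some successor in Z. Z1 = {0, 3, 4, 5}; fixed.
Sat(EF (EG (a → (AX q)))) = {0, 3, 4, 5}
|Sat(EF (EG (a → (AX q))))| = |{0, 3, 4, 5}| = 4.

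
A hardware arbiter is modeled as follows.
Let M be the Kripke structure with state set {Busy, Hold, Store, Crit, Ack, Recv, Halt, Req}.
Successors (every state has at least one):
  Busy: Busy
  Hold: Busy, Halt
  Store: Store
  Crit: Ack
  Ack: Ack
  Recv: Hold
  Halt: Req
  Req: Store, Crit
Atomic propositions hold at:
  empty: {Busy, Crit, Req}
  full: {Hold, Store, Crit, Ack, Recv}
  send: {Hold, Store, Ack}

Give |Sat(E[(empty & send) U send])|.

Sat(empty & send) = ∅
E[(empty & send) U send]: least fixpoint, start Z0 = Sat(send) = {Hold, Store, Ack}, add states in Sat(empty & send) with some successor in Z. Already a fixed point.
Sat(E[(empty & send) U send]) = {Hold, Store, Ack}
|Sat(E[(empty & send) U send])| = |{Hold, Store, Ack}| = 3.

3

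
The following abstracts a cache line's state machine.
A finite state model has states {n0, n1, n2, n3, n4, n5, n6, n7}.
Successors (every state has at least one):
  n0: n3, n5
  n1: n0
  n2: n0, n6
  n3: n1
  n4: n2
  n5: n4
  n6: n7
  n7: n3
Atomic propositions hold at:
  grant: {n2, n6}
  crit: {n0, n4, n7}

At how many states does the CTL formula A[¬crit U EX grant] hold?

Sat(¬crit) = {n1, n2, n3, n5, n6}
Sat(EX grant) = {s : some successor in {n2, n6}} = {n2, n4}
A[¬crit U EX grant]: least fixpoint, start Z0 = Sat(EX grant) = {n2, n4}, add states in Sat(¬crit) with every successor in Z. Z1 = {n2, n4, n5}; fixed.
Sat(A[¬crit U EX grant]) = {n2, n4, n5}
|Sat(A[¬crit U EX grant])| = |{n2, n4, n5}| = 3.

3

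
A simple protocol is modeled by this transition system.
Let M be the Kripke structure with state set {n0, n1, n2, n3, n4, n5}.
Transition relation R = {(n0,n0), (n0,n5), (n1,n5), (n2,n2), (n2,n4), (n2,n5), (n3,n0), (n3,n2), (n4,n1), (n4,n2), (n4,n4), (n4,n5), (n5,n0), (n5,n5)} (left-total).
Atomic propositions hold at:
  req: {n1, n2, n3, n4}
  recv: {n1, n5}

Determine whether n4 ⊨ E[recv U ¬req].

No

Sat(¬req) = {n0, n5}
E[recv U ¬req]: least fixpoint, start Z0 = Sat(¬req) = {n0, n5}, add states in Sat(recv) with some successor in Z. Z1 = {n0, n1, n5}; fixed.
Sat(E[recv U ¬req]) = {n0, n1, n5}
n4 ∉ Sat(E[recv U ¬req]) = {n0, n1, n5}, so the formula does not hold at n4.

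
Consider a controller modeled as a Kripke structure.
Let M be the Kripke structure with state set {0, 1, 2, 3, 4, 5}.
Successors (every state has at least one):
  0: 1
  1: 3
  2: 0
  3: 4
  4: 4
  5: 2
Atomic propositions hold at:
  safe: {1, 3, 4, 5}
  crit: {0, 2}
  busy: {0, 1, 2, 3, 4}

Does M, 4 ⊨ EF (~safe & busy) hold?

Sat(~safe) = {0, 2}
Sat(~safe & busy) = {0, 2}
EF (~safe & busy): least fixpoint, start Z0 = {0, 2}, add states with some successor in Z. Z1 = {0, 2, 5}; fixed.
Sat(EF (~safe & busy)) = {0, 2, 5}
4 ∉ Sat(EF (~safe & busy)) = {0, 2, 5}, so the formula does not hold at 4.

No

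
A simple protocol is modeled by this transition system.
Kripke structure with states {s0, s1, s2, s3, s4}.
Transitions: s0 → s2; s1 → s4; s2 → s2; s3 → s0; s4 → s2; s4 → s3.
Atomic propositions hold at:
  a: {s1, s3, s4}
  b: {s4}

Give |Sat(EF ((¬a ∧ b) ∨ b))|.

2

Sat(¬a) = {s0, s2}
Sat(¬a ∧ b) = ∅
Sat((¬a ∧ b) ∨ b) = {s4}
EF ((¬a ∧ b) ∨ b): least fixpoint, start Z0 = {s4}, add states with some successor in Z. Z1 = {s1, s4}; fixed.
Sat(EF ((¬a ∧ b) ∨ b)) = {s1, s4}
|Sat(EF ((¬a ∧ b) ∨ b))| = |{s1, s4}| = 2.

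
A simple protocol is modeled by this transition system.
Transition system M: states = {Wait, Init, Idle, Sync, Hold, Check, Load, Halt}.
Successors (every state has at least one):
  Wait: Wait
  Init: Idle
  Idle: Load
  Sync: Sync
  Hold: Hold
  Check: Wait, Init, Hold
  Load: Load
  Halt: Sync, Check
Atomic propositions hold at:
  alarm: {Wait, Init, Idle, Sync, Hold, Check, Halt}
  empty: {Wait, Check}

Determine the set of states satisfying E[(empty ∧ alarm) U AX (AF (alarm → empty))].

{Wait, Init, Idle, Check, Load}

Sat(empty ∧ alarm) = {Wait, Check}
Sat(alarm → empty) = {Wait, Check, Load}
AF (alarm → empty): least fixpoint, start Z0 = {Wait, Check, Load}, add states with every successor in Z. Z1 = {Wait, Idle, Check, Load}; Z2 = {Wait, Init, Idle, Check, Load}; fixed.
Sat(AF (alarm → empty)) = {Wait, Init, Idle, Check, Load}
Sat(AX (AF (alarm → empty))) = {s : every successor in {Wait, Init, Idle, Check, Load}} = {Wait, Init, Idle, Load}
E[(empty ∧ alarm) U AX (AF (alarm → empty))]: least fixpoint, start Z0 = Sat(AX (AF (alarm → empty))) = {Wait, Init, Idle, Load}, add states in Sat(empty ∧ alarm) with some successor in Z. Z1 = {Wait, Init, Idle, Check, Load}; fixed.
Sat(E[(empty ∧ alarm) U AX (AF (alarm → empty))]) = {Wait, Init, Idle, Check, Load}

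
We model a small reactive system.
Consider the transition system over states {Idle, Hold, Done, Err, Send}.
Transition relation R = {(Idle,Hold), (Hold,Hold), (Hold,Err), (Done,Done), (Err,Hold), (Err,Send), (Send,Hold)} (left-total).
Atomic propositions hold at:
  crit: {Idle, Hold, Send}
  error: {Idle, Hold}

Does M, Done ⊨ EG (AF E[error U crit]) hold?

E[error U crit]: least fixpoint, start Z0 = Sat(crit) = {Idle, Hold, Send}, add states in Sat(error) with some successor in Z. Already a fixed point.
Sat(E[error U crit]) = {Idle, Hold, Send}
AF E[error U crit]: least fixpoint, start Z0 = {Idle, Hold, Send}, add states with every successor in Z. Z1 = {Idle, Hold, Err, Send}; fixed.
Sat(AF E[error U crit]) = {Idle, Hold, Err, Send}
EG (AF E[error U crit]): greatest fixpoint, start Z0 = {Idle, Hold, Err, Send}, keep only states in Sat with some successor in Z. Already a fixed point.
Sat(EG (AF E[error U crit])) = {Idle, Hold, Err, Send}
Done ∉ Sat(EG (AF E[error U crit])) = {Idle, Hold, Err, Send}, so the formula does not hold at Done.

No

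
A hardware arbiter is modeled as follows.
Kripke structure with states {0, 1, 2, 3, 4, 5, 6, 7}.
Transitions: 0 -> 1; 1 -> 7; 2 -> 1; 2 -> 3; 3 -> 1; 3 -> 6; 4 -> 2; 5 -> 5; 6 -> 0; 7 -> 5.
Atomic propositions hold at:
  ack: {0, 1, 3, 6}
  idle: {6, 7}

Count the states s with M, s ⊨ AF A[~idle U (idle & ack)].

1

Sat(~idle) = {0, 1, 2, 3, 4, 5}
Sat(idle & ack) = {6}
A[~idle U (idle & ack)]: least fixpoint, start Z0 = Sat((idle & ack)) = {6}, add states in Sat(~idle) with every successor in Z. Already a fixed point.
Sat(A[~idle U (idle & ack)]) = {6}
AF A[~idle U (idle & ack)]: least fixpoint, start Z0 = {6}, add states with every successor in Z. Already a fixed point.
Sat(AF A[~idle U (idle & ack)]) = {6}
|Sat(AF A[~idle U (idle & ack)])| = |{6}| = 1.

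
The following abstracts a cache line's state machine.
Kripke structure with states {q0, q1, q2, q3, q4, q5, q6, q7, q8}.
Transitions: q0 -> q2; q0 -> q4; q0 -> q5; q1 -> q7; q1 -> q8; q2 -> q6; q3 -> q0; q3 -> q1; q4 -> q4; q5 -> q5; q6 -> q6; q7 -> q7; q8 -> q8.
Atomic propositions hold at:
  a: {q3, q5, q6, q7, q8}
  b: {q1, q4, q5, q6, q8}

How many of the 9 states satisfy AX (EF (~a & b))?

Sat(~a) = {q0, q1, q2, q4}
Sat(~a & b) = {q1, q4}
EF (~a & b): least fixpoint, start Z0 = {q1, q4}, add states with some successor in Z. Z1 = {q0, q1, q3, q4}; fixed.
Sat(EF (~a & b)) = {q0, q1, q3, q4}
Sat(AX (EF (~a & b))) = {s : every successor in {q0, q1, q3, q4}} = {q3, q4}
|Sat(AX (EF (~a & b)))| = |{q3, q4}| = 2.

2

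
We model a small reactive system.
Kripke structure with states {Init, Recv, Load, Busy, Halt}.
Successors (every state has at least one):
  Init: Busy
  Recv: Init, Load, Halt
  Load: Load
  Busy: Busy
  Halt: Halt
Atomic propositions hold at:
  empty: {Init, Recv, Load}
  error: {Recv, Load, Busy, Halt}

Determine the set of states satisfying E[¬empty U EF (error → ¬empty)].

{Init, Recv, Busy, Halt}

Sat(¬empty) = {Busy, Halt}
Sat(error → ¬empty) = {Init, Busy, Halt}
EF (error → ¬empty): least fixpoint, start Z0 = {Init, Busy, Halt}, add states with some successor in Z. Z1 = {Init, Recv, Busy, Halt}; fixed.
Sat(EF (error → ¬empty)) = {Init, Recv, Busy, Halt}
E[¬empty U EF (error → ¬empty)]: least fixpoint, start Z0 = Sat(EF (error → ¬empty)) = {Init, Recv, Busy, Halt}, add states in Sat(¬empty) with some successor in Z. Already a fixed point.
Sat(E[¬empty U EF (error → ¬empty)]) = {Init, Recv, Busy, Halt}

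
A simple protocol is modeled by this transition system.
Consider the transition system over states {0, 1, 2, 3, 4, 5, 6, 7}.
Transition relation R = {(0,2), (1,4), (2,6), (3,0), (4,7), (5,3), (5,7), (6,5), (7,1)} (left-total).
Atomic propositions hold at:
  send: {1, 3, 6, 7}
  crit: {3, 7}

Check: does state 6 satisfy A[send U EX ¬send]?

Yes

Sat(¬send) = {0, 2, 4, 5}
Sat(EX ¬send) = {s : some successor in {0, 2, 4, 5}} = {0, 1, 3, 6}
A[send U EX ¬send]: least fixpoint, start Z0 = Sat(EX ¬send) = {0, 1, 3, 6}, add states in Sat(send) with every successor in Z. Z1 = {0, 1, 3, 6, 7}; fixed.
Sat(A[send U EX ¬send]) = {0, 1, 3, 6, 7}
6 ∈ Sat(A[send U EX ¬send]) = {0, 1, 3, 6, 7}, so the formula holds at 6.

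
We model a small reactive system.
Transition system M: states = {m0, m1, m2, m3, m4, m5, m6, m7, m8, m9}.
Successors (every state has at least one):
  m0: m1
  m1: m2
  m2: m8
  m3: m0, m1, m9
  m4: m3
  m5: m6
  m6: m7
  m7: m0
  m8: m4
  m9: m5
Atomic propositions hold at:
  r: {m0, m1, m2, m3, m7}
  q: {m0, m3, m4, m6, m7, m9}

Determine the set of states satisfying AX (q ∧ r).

{m4, m6, m7}

Sat(q ∧ r) = {m0, m3, m7}
Sat(AX (q ∧ r)) = {s : every successor in {m0, m3, m7}} = {m4, m6, m7}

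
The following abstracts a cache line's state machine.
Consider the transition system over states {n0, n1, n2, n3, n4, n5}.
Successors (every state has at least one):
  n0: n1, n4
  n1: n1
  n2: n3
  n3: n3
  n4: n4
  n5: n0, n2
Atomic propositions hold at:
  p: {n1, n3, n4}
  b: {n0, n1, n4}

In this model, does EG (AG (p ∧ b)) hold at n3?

Sat(p ∧ b) = {n1, n4}
AG (p ∧ b): greatest fixpoint, start Z0 = {n1, n4}, keep only states in Sat with every successor in Z. Already a fixed point.
Sat(AG (p ∧ b)) = {n1, n4}
EG (AG (p ∧ b)): greatest fixpoint, start Z0 = {n1, n4}, keep only states in Sat with some successor in Z. Already a fixed point.
Sat(EG (AG (p ∧ b))) = {n1, n4}
n3 ∉ Sat(EG (AG (p ∧ b))) = {n1, n4}, so the formula does not hold at n3.

No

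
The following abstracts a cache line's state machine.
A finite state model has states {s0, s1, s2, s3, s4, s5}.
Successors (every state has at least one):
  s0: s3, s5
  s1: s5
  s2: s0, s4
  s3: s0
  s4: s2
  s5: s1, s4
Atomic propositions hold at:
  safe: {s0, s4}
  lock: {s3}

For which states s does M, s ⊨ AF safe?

AF safe: least fixpoint, start Z0 = {s0, s4}, add states with every successor in Z. Z1 = {s0, s2, s3, s4}; fixed.
Sat(AF safe) = {s0, s2, s3, s4}

{s0, s2, s3, s4}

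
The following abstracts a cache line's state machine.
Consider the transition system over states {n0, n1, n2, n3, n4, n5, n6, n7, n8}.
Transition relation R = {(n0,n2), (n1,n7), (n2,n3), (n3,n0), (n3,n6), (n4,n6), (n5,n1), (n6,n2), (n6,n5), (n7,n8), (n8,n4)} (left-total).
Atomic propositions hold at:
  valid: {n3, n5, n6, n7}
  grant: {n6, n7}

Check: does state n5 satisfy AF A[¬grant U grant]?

Sat(¬grant) = {n0, n1, n2, n3, n4, n5, n8}
A[¬grant U grant]: least fixpoint, start Z0 = Sat(grant) = {n6, n7}, add states in Sat(¬grant) with every successor in Z. Z1 = {n1, n4, n6, n7}; Z2 = {n1, n4, n5, n6, n7, n8}; fixed.
Sat(A[¬grant U grant]) = {n1, n4, n5, n6, n7, n8}
AF A[¬grant U grant]: least fixpoint, start Z0 = {n1, n4, n5, n6, n7, n8}, add states with every successor in Z. Already a fixed point.
Sat(AF A[¬grant U grant]) = {n1, n4, n5, n6, n7, n8}
n5 ∈ Sat(AF A[¬grant U grant]) = {n1, n4, n5, n6, n7, n8}, so the formula holds at n5.

Yes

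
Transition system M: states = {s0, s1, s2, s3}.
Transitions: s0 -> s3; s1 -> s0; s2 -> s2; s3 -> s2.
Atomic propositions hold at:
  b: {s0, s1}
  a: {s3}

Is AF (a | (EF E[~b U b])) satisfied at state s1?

Sat(~b) = {s2, s3}
E[~b U b]: least fixpoint, start Z0 = Sat(b) = {s0, s1}, add states in Sat(~b) with some successor in Z. Already a fixed point.
Sat(E[~b U b]) = {s0, s1}
EF E[~b U b]: least fixpoint, start Z0 = {s0, s1}, add states with some successor in Z. Already a fixed point.
Sat(EF E[~b U b]) = {s0, s1}
Sat(a | (EF E[~b U b])) = {s0, s1, s3}
AF (a | (EF E[~b U b])): least fixpoint, start Z0 = {s0, s1, s3}, add states with every successor in Z. Already a fixed point.
Sat(AF (a | (EF E[~b U b]))) = {s0, s1, s3}
s1 ∈ Sat(AF (a | (EF E[~b U b]))) = {s0, s1, s3}, so the formula holds at s1.

Yes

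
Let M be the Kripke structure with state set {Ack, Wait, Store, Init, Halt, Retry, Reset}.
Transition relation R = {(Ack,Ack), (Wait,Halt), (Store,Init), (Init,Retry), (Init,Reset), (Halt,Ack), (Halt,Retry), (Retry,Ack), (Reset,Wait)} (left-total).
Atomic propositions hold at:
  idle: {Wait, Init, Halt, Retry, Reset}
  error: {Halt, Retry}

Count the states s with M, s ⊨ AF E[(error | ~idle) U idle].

Sat(~idle) = {Ack, Store}
Sat(error | ~idle) = {Ack, Store, Halt, Retry}
E[(error | ~idle) U idle]: least fixpoint, start Z0 = Sat(idle) = {Wait, Init, Halt, Retry, Reset}, add states in Sat(error | ~idle) with some successor in Z. Z1 = {Wait, Store, Init, Halt, Retry, Reset}; fixed.
Sat(E[(error | ~idle) U idle]) = {Wait, Store, Init, Halt, Retry, Reset}
AF E[(error | ~idle) U idle]: least fixpoint, start Z0 = {Wait, Store, Init, Halt, Retry, Reset}, add states with every successor in Z. Already a fixed point.
Sat(AF E[(error | ~idle) U idle]) = {Wait, Store, Init, Halt, Retry, Reset}
|Sat(AF E[(error | ~idle) U idle])| = |{Wait, Store, Init, Halt, Retry, Reset}| = 6.

6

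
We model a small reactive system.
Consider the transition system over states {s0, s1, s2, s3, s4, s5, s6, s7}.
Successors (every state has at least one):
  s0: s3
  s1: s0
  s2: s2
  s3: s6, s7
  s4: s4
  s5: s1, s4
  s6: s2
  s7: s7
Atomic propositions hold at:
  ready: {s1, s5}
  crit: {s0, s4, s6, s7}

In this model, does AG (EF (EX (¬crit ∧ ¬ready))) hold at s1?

Sat(¬crit) = {s1, s2, s3, s5}
Sat(¬ready) = {s0, s2, s3, s4, s6, s7}
Sat(¬crit ∧ ¬ready) = {s2, s3}
Sat(EX (¬crit ∧ ¬ready)) = {s : some successor in {s2, s3}} = {s0, s2, s6}
EF (EX (¬crit ∧ ¬ready)): least fixpoint, start Z0 = {s0, s2, s6}, add states with some successor in Z. Z1 = {s0, s1, s2, s3, s6}; Z2 = {s0, s1, s2, s3, s5, s6}; fixed.
Sat(EF (EX (¬crit ∧ ¬ready))) = {s0, s1, s2, s3, s5, s6}
AG (EF (EX (¬crit ∧ ¬ready))): greatest fixpoint, start Z0 = {s0, s1, s2, s3, s5, s6}, keep only states in Sat with every successor in Z. Z1 = {s0, s1, s2, s6}; Z2 = {s1, s2, s6}; Z3 = {s2, s6}; fixed.
Sat(AG (EF (EX (¬crit ∧ ¬ready)))) = {s2, s6}
s1 ∉ Sat(AG (EF (EX (¬crit ∧ ¬ready)))) = {s2, s6}, so the formula does not hold at s1.

No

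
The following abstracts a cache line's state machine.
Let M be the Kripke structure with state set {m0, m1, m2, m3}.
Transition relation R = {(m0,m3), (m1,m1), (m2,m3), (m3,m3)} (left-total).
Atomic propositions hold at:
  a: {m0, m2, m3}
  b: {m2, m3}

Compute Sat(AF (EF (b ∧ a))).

Sat(b ∧ a) = {m2, m3}
EF (b ∧ a): least fixpoint, start Z0 = {m2, m3}, add states with some successor in Z. Z1 = {m0, m2, m3}; fixed.
Sat(EF (b ∧ a)) = {m0, m2, m3}
AF (EF (b ∧ a)): least fixpoint, start Z0 = {m0, m2, m3}, add states with every successor in Z. Already a fixed point.
Sat(AF (EF (b ∧ a))) = {m0, m2, m3}

{m0, m2, m3}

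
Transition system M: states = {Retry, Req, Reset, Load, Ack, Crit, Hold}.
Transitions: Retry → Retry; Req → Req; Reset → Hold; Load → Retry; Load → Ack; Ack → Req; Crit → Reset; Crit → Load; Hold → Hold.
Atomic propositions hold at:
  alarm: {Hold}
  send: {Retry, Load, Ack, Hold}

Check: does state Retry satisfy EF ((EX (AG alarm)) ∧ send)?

AG alarm: greatest fixpoint, start Z0 = {Hold}, keep only states in Sat with every successor in Z. Already a fixed point.
Sat(AG alarm) = {Hold}
Sat(EX (AG alarm)) = {s : some successor in {Hold}} = {Reset, Hold}
Sat((EX (AG alarm)) ∧ send) = {Hold}
EF ((EX (AG alarm)) ∧ send): least fixpoint, start Z0 = {Hold}, add states with some successor in Z. Z1 = {Reset, Hold}; Z2 = {Reset, Crit, Hold}; fixed.
Sat(EF ((EX (AG alarm)) ∧ send)) = {Reset, Crit, Hold}
Retry ∉ Sat(EF ((EX (AG alarm)) ∧ send)) = {Reset, Crit, Hold}, so the formula does not hold at Retry.

No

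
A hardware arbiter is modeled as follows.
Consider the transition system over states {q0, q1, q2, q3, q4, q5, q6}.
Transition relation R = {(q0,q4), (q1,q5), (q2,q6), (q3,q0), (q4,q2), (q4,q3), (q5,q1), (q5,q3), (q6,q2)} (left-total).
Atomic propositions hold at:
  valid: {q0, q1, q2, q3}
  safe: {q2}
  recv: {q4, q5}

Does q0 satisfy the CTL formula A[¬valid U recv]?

No

Sat(¬valid) = {q4, q5, q6}
A[¬valid U recv]: least fixpoint, start Z0 = Sat(recv) = {q4, q5}, add states in Sat(¬valid) with every successor in Z. Already a fixed point.
Sat(A[¬valid U recv]) = {q4, q5}
q0 ∉ Sat(A[¬valid U recv]) = {q4, q5}, so the formula does not hold at q0.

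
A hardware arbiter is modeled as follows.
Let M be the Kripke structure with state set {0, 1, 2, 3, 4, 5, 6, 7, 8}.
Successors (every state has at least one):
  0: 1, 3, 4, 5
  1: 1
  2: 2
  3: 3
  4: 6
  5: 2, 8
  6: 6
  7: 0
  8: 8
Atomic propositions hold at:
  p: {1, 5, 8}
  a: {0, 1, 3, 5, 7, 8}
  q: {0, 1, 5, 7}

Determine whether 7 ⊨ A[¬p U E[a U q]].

Sat(¬p) = {0, 2, 3, 4, 6, 7}
E[a U q]: least fixpoint, start Z0 = Sat(q) = {0, 1, 5, 7}, add states in Sat(a) with some successor in Z. Already a fixed point.
Sat(E[a U q]) = {0, 1, 5, 7}
A[¬p U E[a U q]]: least fixpoint, start Z0 = Sat(E[a U q]) = {0, 1, 5, 7}, add states in Sat(¬p) with every successor in Z. Already a fixed point.
Sat(A[¬p U E[a U q]]) = {0, 1, 5, 7}
7 ∈ Sat(A[¬p U E[a U q]]) = {0, 1, 5, 7}, so the formula holds at 7.

Yes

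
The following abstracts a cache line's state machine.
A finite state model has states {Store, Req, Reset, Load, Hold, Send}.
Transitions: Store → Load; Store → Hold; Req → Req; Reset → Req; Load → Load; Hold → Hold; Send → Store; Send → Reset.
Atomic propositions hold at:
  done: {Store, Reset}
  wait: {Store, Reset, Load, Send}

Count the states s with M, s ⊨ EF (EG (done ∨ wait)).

Sat(done ∨ wait) = {Store, Reset, Load, Send}
EG (done ∨ wait): greatest fixpoint, start Z0 = {Store, Reset, Load, Send}, keep only states in Sat with some successor in Z. Z1 = {Store, Load, Send}; fixed.
Sat(EG (done ∨ wait)) = {Store, Load, Send}
EF (EG (done ∨ wait)): least fixpoint, start Z0 = {Store, Load, Send}, add states with some successor in Z. Already a fixed point.
Sat(EF (EG (done ∨ wait))) = {Store, Load, Send}
|Sat(EF (EG (done ∨ wait)))| = |{Store, Load, Send}| = 3.

3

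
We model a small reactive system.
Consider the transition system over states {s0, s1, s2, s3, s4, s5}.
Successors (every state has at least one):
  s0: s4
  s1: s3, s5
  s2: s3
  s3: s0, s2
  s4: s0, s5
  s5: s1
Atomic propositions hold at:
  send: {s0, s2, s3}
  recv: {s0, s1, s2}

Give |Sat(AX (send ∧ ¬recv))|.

1

Sat(¬recv) = {s3, s4, s5}
Sat(send ∧ ¬recv) = {s3}
Sat(AX (send ∧ ¬recv)) = {s : every successor in {s3}} = {s2}
|Sat(AX (send ∧ ¬recv))| = |{s2}| = 1.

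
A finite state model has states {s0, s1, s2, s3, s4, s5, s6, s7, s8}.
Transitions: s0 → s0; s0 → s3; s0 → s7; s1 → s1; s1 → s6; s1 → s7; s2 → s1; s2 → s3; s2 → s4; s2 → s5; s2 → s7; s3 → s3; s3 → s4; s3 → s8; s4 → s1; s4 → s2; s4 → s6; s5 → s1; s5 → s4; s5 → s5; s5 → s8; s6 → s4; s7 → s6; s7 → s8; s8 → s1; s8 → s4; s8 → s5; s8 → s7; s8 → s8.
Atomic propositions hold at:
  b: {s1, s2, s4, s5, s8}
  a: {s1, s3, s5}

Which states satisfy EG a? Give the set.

{s1, s3, s5}

EG a: greatest fixpoint, start Z0 = {s1, s3, s5}, keep only states in Sat with some successor in Z. Already a fixed point.
Sat(EG a) = {s1, s3, s5}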